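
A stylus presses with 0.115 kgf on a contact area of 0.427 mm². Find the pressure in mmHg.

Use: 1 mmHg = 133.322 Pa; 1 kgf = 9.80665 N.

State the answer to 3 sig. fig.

0.115 kgf × 9.80665 = 1.12776 N
0.427 mm² × 10⁻⁶ = 4.27×10⁻⁷ m²
P = F / A = 1.12776 N / 4.27×10⁻⁷ m² = 2.64112×10⁶ Pa
2.64112×10⁶ Pa ÷ (133.322 Pa/mmHg) = 19810.1 mmHg

1.98×10⁴ mmHg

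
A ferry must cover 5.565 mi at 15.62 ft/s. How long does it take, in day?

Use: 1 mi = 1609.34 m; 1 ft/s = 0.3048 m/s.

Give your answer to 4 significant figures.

5.565 mi × 1609.34 → 8955.98 m
15.62 ft/s × 0.3048 → 4.76098 m/s
t = d / v = 8955.98 m / 4.76098 m/s = 1881.12 s
1881.12 s ÷ (86400 s/day) = 0.0217722 day

0.02177 day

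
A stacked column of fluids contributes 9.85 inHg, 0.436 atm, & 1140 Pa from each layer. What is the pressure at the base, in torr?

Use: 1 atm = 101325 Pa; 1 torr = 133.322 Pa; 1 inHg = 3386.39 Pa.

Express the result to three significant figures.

9.85 inHg × 3386.39 = 33355.9 Pa
0.436 atm × 101325 = 44177.7 Pa
1140 Pa (already Pa)
Total: 33355.9 + 44177.7 + 1140 = 78673.6 Pa
In torr: 78673.6 / 133.322 = 590.102 torr

590 torr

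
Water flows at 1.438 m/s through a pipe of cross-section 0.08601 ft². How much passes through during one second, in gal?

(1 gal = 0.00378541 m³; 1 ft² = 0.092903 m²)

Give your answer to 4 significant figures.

3.035 gal

0.08601 ft² × 0.092903 → 0.00799059 m²
V = v × A × t = 1.438 m/s × 0.00799059 m² × 1 s = 0.0114905 m³
0.0114905 m³ ÷ (0.00378541 m³/gal) = 3.03547 gal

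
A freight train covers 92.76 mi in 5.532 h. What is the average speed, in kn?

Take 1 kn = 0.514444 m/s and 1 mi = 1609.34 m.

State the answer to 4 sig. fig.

14.57 kn

92.76 mi × 1609.34 → 149282 m
5.532 h × 3600 → 19915.2 s
v = d / t = 149282 m / 19915.2 s = 7.49588 m/s
7.49588 m/s ÷ (0.514444 m/s/kn) = 14.5708 kn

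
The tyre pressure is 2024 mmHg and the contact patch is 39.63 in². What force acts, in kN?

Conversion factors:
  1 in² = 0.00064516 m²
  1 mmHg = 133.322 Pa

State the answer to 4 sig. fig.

6.899 kN

2024 mmHg × 133.322 = 269844 Pa
39.63 in² × 0.00064516 = 0.0255677 m²
F = P × A = 269844 Pa × 0.0255677 m² = 6899.29 N
6899.29 N ÷ (1000 N/kN) = 6.89929 kN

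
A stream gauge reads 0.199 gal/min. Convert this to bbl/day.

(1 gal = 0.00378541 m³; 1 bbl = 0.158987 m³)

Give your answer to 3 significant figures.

6.82 bbl/day

0.199 gal/min × 0.00378541 m³/gal ÷ 60 s/min = 1.25549×10⁻⁵ m³/s
1.25549×10⁻⁵ m³/s ÷ 0.158987 m³/bbl × 86400 s/day = 6.82284 bbl/day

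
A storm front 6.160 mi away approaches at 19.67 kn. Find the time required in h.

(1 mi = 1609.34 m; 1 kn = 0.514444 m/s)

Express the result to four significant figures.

0.2721 h

6.160 mi × 1609.34 → 9913.53 m
19.67 kn × 0.514444 → 10.1191 m/s
t = d / v = 9913.53 m / 10.1191 m/s = 979.685 s
979.685 s ÷ (3600 s/h) = 0.272135 h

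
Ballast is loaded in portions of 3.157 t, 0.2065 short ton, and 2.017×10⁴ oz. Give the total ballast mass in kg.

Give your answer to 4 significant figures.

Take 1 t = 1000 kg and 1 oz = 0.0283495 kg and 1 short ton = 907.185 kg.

3916 kg

3.157 t × 1000 = 3157 kg
0.2065 short ton × 907.185 = 187.334 kg
2.017×10⁴ oz × 0.0283495 = 571.809 kg
Total: 3157 + 187.334 + 571.809 = 3916.14 kg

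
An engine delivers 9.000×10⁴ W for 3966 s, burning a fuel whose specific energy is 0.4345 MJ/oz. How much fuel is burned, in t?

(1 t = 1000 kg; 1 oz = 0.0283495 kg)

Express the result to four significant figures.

E = P × t = 90000 × 3966 = 3.5694×10⁸ J
0.4345 MJ/oz → 1.53265×10⁷ J/kg
m = E / e_s = 3.5694×10⁸ / 1.53265×10⁷ = 23.2891 kg
In t: 23.2891 / 1000 = 0.0232891 t

0.02329 t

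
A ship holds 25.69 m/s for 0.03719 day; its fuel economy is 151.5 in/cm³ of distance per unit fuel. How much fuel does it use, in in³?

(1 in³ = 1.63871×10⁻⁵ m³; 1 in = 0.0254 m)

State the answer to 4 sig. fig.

1309 in³

0.03719 day → 3213.22 s
d = v × t = 25.69 × 3213.22 = 82547.6 m
151.5 in/cm³ → 3.8481×10⁶ m/m³
V = d / (distance per unit fuel) = 82547.6 / 3.8481×10⁶ = 0.0214515 m³
In in³: 0.0214515 / 1.63871×10⁻⁵ = 1309.05 in³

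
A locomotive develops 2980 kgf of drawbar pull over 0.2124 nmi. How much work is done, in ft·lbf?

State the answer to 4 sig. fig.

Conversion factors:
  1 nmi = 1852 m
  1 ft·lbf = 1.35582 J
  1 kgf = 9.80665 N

8.479×10⁶ ft·lbf

2980 kgf × 9.80665 = 29223.8 N
0.2124 nmi × 1852 = 393.365 m
W = F × d = 29223.8 N × 393.365 m = 1.14956×10⁷ J
1.14956×10⁷ J ÷ (1.35582 J/ft·lbf) = 8.47871×10⁶ ft·lbf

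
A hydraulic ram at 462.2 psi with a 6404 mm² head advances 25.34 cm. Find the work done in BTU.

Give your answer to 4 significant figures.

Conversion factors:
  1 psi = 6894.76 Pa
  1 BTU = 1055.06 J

462.2 psi → 3.18676×10⁶ Pa
6404 mm² → 0.006404 m²
F = P × A = 3.18676×10⁶ × 0.006404 = 20408 N
25.34 cm → 0.2534 m
W = F × d = 20408 × 0.2534 = 5171.39 J
In BTU: 5171.39 / 1055.06 = 4.90151 BTU

4.902 BTU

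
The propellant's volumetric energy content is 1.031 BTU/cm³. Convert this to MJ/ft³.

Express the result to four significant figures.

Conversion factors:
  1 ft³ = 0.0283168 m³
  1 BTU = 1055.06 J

1.031 BTU/cm³ × 1055.06 J/BTU ÷ 10⁻⁶ m³/cm³ = 1.08777×10⁹ J/m³
1.08777×10⁹ J/m³ ÷ 1000000 J/MJ × 0.0283168 m³/ft³ = 30.8022 MJ/ft³

30.80 MJ/ft³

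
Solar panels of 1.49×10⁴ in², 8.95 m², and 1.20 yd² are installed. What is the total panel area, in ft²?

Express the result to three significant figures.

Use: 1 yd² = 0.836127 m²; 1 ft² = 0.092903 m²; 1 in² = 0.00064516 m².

1.49×10⁴ in² × 0.00064516 → 9.61288 m²
8.95 m² (already m²)
1.20 yd² × 0.836127 → 1.00335 m²
Total: 9.61288 + 8.95 + 1.00335 = 19.5662 m²
In ft²: 19.5662 / 0.092903 = 210.609 ft²

211 ft²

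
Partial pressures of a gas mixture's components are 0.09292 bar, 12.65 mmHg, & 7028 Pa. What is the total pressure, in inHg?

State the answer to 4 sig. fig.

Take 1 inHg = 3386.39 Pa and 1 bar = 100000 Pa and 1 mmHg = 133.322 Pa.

5.317 inHg

0.09292 bar × 100000 = 9292 Pa
12.65 mmHg × 133.322 = 1686.52 Pa
7028 Pa (already Pa)
Total: 9292 + 1686.52 + 7028 = 18006.5 Pa
In inHg: 18006.5 / 3386.39 = 5.31731 inHg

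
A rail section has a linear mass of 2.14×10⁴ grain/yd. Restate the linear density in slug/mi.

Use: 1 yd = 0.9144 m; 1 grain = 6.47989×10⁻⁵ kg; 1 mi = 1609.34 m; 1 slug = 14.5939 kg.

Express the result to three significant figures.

167 slug/mi

2.14×10⁴ grain/yd × 6.47989×10⁻⁵ kg/grain ÷ 0.9144 m/yd = 1.51651 kg/m
1.51651 kg/m ÷ 14.5939 kg/slug × 1609.34 m/mi = 167.233 slug/mi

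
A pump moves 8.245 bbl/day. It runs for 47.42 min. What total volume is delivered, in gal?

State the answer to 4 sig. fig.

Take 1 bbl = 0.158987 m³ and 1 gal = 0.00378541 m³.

8.245 bbl/day → 1.51718×10⁻⁵ m³/s
47.42 min → 2845.2 s
V = Q × t = 1.51718×10⁻⁵ × 2845.2 = 0.0431668 m³
In gal: 0.0431668 / 0.00378541 = 11.4035 gal

11.40 gal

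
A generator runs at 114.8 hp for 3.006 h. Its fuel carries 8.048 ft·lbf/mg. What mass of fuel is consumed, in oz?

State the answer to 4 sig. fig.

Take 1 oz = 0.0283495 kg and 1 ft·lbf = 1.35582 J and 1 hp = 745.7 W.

114.8 hp → 85606.4 W
3.006 h → 10821.6 s
E = P × t = 85606.4 × 10821.6 = 9.26398×10⁸ J
8.048 ft·lbf/mg → 1.09116×10⁷ J/kg
m = E / e_s = 9.26398×10⁸ / 1.09116×10⁷ = 84.9003 kg
In oz: 84.9003 / 0.0283495 = 2994.77 oz

2995 oz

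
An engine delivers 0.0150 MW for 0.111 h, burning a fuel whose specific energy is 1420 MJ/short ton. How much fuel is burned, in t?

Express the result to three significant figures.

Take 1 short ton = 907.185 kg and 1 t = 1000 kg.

0.0150 MW → 15000 W
0.111 h → 399.6 s
E = P × t = 15000 × 399.6 = 5.994×10⁶ J
1420 MJ/short ton → 1.56528×10⁶ J/kg
m = E / e_s = 5.994×10⁶ / 1.56528×10⁶ = 3.82935 kg
In t: 3.82935 / 1000 = 0.00382935 t

0.00383 t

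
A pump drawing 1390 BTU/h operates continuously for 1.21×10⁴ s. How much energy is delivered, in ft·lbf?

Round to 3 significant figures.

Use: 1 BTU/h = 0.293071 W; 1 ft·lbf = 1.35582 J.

1390 BTU/h × 0.293071 = 407.369 W
E = P × t = 407.369 W × 12100 s = 4.92916×10⁶ J
4.92916×10⁶ J ÷ (1.35582 J/ft·lbf) = 3.63556×10⁶ ft·lbf

3.64×10⁶ ft·lbf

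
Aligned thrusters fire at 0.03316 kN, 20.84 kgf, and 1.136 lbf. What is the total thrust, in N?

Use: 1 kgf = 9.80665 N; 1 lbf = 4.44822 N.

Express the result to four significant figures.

242.6 N

0.03316 kN × 1000 → 33.16 N
20.84 kgf × 9.80665 → 204.371 N
1.136 lbf × 4.44822 → 5.05318 N
Combined: 33.16 + 204.371 + 5.05318 = 242.584 N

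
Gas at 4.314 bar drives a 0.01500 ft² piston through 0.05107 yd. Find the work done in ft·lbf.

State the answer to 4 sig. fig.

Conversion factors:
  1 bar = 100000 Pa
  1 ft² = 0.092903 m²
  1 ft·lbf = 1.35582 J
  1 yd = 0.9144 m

20.71 ft·lbf

4.314 bar → 431400 Pa
0.01500 ft² → 0.00139354 m²
F = P × A = 431400 × 0.00139354 = 601.173 N
0.05107 yd → 0.0466984 m
W = F × d = 601.173 × 0.0466984 = 28.0738 J
In ft·lbf: 28.0738 / 1.35582 = 20.7061 ft·lbf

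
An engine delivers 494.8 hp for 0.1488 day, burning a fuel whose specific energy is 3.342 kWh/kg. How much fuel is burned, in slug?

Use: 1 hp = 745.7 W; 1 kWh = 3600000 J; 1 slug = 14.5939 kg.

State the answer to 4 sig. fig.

494.8 hp → 368972 W
0.1488 day → 12856.3 s
E = P × t = 368972 × 12856.3 = 4.74361×10⁹ J
3.342 kWh/kg → 1.20312×10⁷ J/kg
m = E / e_s = 4.74361×10⁹ / 1.20312×10⁷ = 394.276 kg
In slug: 394.276 / 14.5939 = 27.0165 slug

27.02 slug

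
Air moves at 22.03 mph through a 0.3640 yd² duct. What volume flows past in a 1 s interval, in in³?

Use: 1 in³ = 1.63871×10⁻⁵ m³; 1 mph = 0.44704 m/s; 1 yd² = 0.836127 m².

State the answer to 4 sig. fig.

22.03 mph × 0.44704 → 9.84829 m/s
0.3640 yd² × 0.836127 → 0.30435 m²
V = v × A × t = 9.84829 m/s × 0.30435 m² × 1 s = 2.99733 m³
2.99733 m³ ÷ (1.63871×10⁻⁵ m³/in³) = 182908 in³

1.829×10⁵ in³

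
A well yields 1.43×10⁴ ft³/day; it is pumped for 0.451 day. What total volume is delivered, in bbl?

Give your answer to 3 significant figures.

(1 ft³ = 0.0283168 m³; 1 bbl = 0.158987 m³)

1150 bbl

1.43×10⁴ ft³/day → 0.00468669 m³/s
0.451 day → 38966.4 s
V = Q × t = 0.00468669 × 38966.4 = 182.623 m³
In bbl: 182.623 / 0.158987 = 1148.67 bbl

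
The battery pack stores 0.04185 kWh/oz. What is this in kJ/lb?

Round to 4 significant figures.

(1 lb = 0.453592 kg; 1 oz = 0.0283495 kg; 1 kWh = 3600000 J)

0.04185 kWh/oz × 3600000 J/kWh ÷ 0.0283495 kg/oz = 5.31438×10⁶ J/kg
5.31438×10⁶ J/kg ÷ 1000 J/kJ × 0.453592 kg/lb = 2410.56 kJ/lb

2411 kJ/lb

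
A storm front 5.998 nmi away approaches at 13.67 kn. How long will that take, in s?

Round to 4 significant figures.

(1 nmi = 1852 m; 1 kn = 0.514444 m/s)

5.998 nmi × 1852 = 11108.3 m
13.67 kn × 0.514444 = 7.03245 m/s
t = d / v = 11108.3 m / 7.03245 m/s = 1579.58 s

1580 s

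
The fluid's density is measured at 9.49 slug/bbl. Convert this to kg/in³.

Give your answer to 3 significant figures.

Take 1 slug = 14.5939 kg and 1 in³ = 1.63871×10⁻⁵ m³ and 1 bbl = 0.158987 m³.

0.0143 kg/in³

9.49 slug/bbl × 14.5939 kg/slug ÷ 0.158987 m³/bbl = 871.116 kg/m³
871.116 kg/m³ × 1.63871×10⁻⁵ m³/in³ = 0.0142751 kg/in³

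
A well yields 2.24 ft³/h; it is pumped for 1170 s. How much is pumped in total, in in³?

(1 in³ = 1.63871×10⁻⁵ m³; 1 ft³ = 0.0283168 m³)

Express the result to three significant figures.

1260 in³

2.24 ft³/h → 1.76193×10⁻⁵ m³/s
V = Q × t = 1.76193×10⁻⁵ × 1170 = 0.0206146 m³
In in³: 0.0206146 / 1.63871×10⁻⁵ = 1257.98 in³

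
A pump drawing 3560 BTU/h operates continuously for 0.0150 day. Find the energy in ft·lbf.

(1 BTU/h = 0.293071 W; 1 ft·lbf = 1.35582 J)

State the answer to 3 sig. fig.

9.97×10⁵ ft·lbf

3560 BTU/h × 0.293071 = 1043.33 W
0.0150 day × 86400 = 1296 s
E = P × t = 1043.33 W × 1296 s = 1.35216×10⁶ J
1.35216×10⁶ J ÷ (1.35582 J/ft·lbf) = 997301 ft·lbf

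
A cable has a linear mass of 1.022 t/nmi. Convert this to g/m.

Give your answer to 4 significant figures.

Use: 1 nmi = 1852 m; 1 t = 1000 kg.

551.8 g/m

1.022 t/nmi × 1000 kg/t ÷ 1852 m/nmi = 0.551836 kg/m
0.551836 kg/m ÷ 0.001 kg/g = 551.836 g/m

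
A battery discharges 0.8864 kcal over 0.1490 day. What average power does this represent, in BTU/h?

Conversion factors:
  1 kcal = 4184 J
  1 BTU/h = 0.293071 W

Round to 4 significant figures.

0.8864 kcal × 4184 = 3708.7 J
0.1490 day × 86400 = 12873.6 s
P = E / t = 3708.7 J / 12873.6 s = 0.288086 W
0.288086 W ÷ (0.293071 W/BTU/h) = 0.98299 BTU/h

0.9830 BTU/h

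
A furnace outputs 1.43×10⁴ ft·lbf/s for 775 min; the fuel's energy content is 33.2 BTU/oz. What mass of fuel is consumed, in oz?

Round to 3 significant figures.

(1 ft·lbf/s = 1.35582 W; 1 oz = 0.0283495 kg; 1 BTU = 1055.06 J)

1.43×10⁴ ft·lbf/s → 19388.2 W
775 min → 46500 s
E = P × t = 19388.2 × 46500 = 9.01551×10⁸ J
33.2 BTU/oz → 1.23558×10⁶ J/kg
m = E / e_s = 9.01551×10⁸ / 1.23558×10⁶ = 729.658 kg
In oz: 729.658 / 0.0283495 = 25737.9 oz

2.57×10⁴ oz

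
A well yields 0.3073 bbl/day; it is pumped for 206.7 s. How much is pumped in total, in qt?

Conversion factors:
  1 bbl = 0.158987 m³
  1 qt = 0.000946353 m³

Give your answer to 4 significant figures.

0.1235 qt

0.3073 bbl/day → 5.65471×10⁻⁷ m³/s
V = Q × t = 5.65471×10⁻⁷ × 206.7 = 1.16883×10⁻⁴ m³
In qt: 1.16883×10⁻⁴ / 0.000946353 = 0.123509 qt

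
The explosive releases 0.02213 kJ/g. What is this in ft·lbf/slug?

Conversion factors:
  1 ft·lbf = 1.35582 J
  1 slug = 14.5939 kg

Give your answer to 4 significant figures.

2.382×10⁵ ft·lbf/slug

0.02213 kJ/g × 1000 J/kJ ÷ 0.001 kg/g = 22130 J/kg
22130 J/kg ÷ 1.35582 J/ft·lbf × 14.5939 kg/slug = 238205 ft·lbf/slug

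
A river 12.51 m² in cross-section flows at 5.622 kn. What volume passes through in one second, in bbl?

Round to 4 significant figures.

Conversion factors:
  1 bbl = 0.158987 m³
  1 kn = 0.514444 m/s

5.622 kn × 0.514444 = 2.8922 m/s
V = v × A × t = 2.8922 m/s × 12.51 m² × 1 s = 36.1814 m³
36.1814 m³ ÷ (0.158987 m³/bbl) = 227.575 bbl

227.6 bbl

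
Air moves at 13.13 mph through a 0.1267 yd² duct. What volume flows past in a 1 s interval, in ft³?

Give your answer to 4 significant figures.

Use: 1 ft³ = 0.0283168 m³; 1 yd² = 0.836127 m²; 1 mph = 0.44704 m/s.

13.13 mph × 0.44704 → 5.86964 m/s
0.1267 yd² × 0.836127 → 0.105937 m²
V = v × A × t = 5.86964 m/s × 0.105937 m² × 1 s = 0.621812 m³
0.621812 m³ ÷ (0.0283168 m³/ft³) = 21.9591 ft³

21.96 ft³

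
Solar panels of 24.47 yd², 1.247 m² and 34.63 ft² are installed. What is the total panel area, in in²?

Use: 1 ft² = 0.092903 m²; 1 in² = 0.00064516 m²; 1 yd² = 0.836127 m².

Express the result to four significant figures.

3.863×10⁴ in²

24.47 yd² × 0.836127 → 20.46 m²
1.247 m² (already m²)
34.63 ft² × 0.092903 → 3.21723 m²
Total: 20.46 + 1.247 + 3.21723 = 24.9242 m²
In in²: 24.9242 / 0.00064516 = 38632.6 in²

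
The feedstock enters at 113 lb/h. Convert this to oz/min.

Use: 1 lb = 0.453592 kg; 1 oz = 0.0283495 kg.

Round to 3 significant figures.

30.1 oz/min

113 lb/h × 0.453592 kg/lb ÷ 3600 s/h = 0.0142377 kg/s
0.0142377 kg/s ÷ 0.0283495 kg/oz × 60 s/min = 30.1332 oz/min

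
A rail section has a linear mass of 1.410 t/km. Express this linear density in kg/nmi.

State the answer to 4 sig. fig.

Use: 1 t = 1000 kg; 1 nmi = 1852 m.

1.410 t/km × 1000 kg/t ÷ 1000 m/km = 1.41 kg/m
1.41 kg/m × 1852 m/nmi = 2611.32 kg/nmi

2611 kg/nmi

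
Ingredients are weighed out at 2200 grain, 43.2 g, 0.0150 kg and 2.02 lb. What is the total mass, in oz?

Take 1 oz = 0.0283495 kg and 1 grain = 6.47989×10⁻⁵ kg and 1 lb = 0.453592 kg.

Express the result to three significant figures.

2200 grain × 6.47989×10⁻⁵ → 0.142558 kg
43.2 g × 0.001 → 0.0432 kg
0.0150 kg (already kg)
2.02 lb × 0.453592 → 0.916256 kg
Total: 0.142558 + 0.0432 + 0.015 + 0.916256 = 1.11701 kg
In oz: 1.11701 / 0.0283495 = 39.4014 oz

39.4 oz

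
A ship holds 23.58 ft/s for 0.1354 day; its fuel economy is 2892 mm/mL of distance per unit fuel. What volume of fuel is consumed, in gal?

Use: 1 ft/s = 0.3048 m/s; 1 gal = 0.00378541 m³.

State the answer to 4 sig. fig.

23.58 ft/s → 7.18718 m/s
0.1354 day → 11698.6 s
d = v × t = 7.18718 × 11698.6 = 84079.9 m
2892 mm/mL → 2.892×10⁶ m/m³
V = d / (distance per unit fuel) = 84079.9 / 2.892×10⁶ = 0.0290733 m³
In gal: 0.0290733 / 0.00378541 = 7.68036 gal

7.680 gal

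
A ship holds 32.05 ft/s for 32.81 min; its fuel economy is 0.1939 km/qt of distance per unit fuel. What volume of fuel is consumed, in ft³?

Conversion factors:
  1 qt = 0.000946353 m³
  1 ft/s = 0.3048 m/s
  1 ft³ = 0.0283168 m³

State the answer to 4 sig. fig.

3.315 ft³

32.05 ft/s → 9.76884 m/s
32.81 min → 1968.6 s
d = v × t = 9.76884 × 1968.6 = 19230.9 m
0.1939 km/qt → 204892 m/m³
V = d / (distance per unit fuel) = 19230.9 / 204892 = 0.0938587 m³
In ft³: 0.0938587 / 0.0283168 = 3.31459 ft³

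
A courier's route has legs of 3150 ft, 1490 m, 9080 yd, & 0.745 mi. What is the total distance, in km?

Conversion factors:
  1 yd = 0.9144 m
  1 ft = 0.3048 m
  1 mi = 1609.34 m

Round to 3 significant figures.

3150 ft × 0.3048 = 960.12 m
1490 m (already m)
9080 yd × 0.9144 = 8302.75 m
0.745 mi × 1609.34 = 1198.96 m
Combined: 960.12 + 1490 + 8302.75 + 1198.96 = 11951.8 m
In km: 11951.8 / 1000 = 11.9518 km

12.0 km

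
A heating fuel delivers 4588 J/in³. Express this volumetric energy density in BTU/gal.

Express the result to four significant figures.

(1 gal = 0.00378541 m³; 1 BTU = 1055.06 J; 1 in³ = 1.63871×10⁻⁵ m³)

1005 BTU/gal

4588 J/in³ ÷ 1.63871×10⁻⁵ m³/in³ = 2.79976×10⁸ J/m³
2.79976×10⁸ J/m³ ÷ 1055.06 J/BTU × 0.00378541 m³/gal = 1004.52 BTU/gal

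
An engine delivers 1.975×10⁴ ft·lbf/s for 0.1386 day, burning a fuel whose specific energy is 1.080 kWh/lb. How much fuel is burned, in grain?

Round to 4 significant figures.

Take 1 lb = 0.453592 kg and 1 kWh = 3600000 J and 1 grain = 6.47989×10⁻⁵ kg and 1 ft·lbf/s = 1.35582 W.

5.773×10⁵ grain

1.975×10⁴ ft·lbf/s → 26777.4 W
0.1386 day → 11975 s
E = P × t = 26777.4 × 11975 = 3.20659×10⁸ J
1.080 kWh/lb → 8.57158×10⁶ J/kg
m = E / e_s = 3.20659×10⁸ / 8.57158×10⁶ = 37.4096 kg
In grain: 37.4096 / 6.47989×10⁻⁵ = 577318 grain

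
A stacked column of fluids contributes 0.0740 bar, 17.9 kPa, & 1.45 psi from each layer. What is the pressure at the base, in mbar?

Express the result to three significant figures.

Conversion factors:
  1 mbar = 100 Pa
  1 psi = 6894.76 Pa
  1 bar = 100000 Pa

0.0740 bar × 100000 = 7400 Pa
17.9 kPa × 1000 = 17900 Pa
1.45 psi × 6894.76 = 9997.4 Pa
Sum: 7400 + 17900 + 9997.4 = 35297.4 Pa
In mbar: 35297.4 / 100 = 352.974 mbar

353 mbar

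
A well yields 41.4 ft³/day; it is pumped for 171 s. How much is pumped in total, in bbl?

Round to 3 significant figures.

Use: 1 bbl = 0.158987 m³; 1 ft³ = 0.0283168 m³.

41.4 ft³/day → 1.35685×10⁻⁵ m³/s
V = Q × t = 1.35685×10⁻⁵ × 171 = 0.00232021 m³
In bbl: 0.00232021 / 0.158987 = 0.0145937 bbl

0.0146 bbl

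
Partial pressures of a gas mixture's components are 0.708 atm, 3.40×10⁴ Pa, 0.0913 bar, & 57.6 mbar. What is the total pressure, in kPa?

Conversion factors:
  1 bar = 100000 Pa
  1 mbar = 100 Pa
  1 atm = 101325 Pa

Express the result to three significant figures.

0.708 atm × 101325 → 71738.1 Pa
3.40×10⁴ Pa (already Pa)
0.0913 bar × 100000 → 9130 Pa
57.6 mbar × 100 → 5760 Pa
Sum: 71738.1 + 34000 + 9130 + 5760 = 120628 Pa
In kPa: 120628 / 1000 = 120.628 kPa

121 kPa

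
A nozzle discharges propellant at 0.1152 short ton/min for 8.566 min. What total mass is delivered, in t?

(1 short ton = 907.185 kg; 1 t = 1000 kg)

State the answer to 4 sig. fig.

0.8952 t

0.1152 short ton/min → 1.7418 kg/s
8.566 min → 513.96 s
m = ṁ × t = 1.7418 × 513.96 = 895.216 kg
In t: 895.216 / 1000 = 0.895216 t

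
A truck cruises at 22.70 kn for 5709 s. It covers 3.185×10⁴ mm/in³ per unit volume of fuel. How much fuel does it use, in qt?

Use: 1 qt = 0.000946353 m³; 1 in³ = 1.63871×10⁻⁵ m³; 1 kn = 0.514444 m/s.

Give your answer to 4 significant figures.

36.25 qt

22.70 kn → 11.6779 m/s
d = v × t = 11.6779 × 5709 = 66669.1 m
3.185×10⁴ mm/in³ → 1.9436×10⁶ m/m³
V = d / (distance per unit fuel) = 66669.1 / 1.9436×10⁶ = 0.0343019 m³
In qt: 0.0343019 / 0.000946353 = 36.2464 qt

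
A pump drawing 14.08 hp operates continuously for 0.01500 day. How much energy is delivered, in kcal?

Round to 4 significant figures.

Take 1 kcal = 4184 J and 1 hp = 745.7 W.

3252 kcal

14.08 hp × 745.7 = 10499.5 W
0.01500 day × 86400 = 1296 s
E = P × t = 10499.5 W × 1296 s = 1.36074×10⁷ J
1.36074×10⁷ J ÷ (4184 J/kcal) = 3252.25 kcal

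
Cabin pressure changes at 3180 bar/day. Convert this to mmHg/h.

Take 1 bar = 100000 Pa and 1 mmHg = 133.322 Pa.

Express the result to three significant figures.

9.94×10⁴ mmHg/h

3180 bar/day × 100000 Pa/bar ÷ 86400 s/day = 3680.56 Pa/s
3680.56 Pa/s ÷ 133.322 Pa/mmHg × 3600 s/h = 99383.6 mmHg/h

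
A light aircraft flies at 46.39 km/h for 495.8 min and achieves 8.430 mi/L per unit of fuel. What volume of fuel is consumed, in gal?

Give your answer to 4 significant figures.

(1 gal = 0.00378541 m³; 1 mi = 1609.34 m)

7.464 gal

46.39 km/h → 12.8861 m/s
495.8 min → 29748 s
d = v × t = 12.8861 × 29748 = 383336 m
8.430 mi/L → 1.35667×10⁷ m/m³
V = d / (distance per unit fuel) = 383336 / 1.35667×10⁷ = 0.0282557 m³
In gal: 0.0282557 / 0.00378541 = 7.46437 gal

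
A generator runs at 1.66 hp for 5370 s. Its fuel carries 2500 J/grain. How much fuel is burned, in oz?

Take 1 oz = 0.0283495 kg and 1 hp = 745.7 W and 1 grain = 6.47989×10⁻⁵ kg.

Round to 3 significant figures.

6.08 oz

1.66 hp → 1237.86 W
E = P × t = 1237.86 × 5370 = 6.64731×10⁶ J
2500 J/grain → 3.85809×10⁷ J/kg
m = E / e_s = 6.64731×10⁶ / 3.85809×10⁷ = 0.172295 kg
In oz: 0.172295 / 0.0283495 = 6.07753 oz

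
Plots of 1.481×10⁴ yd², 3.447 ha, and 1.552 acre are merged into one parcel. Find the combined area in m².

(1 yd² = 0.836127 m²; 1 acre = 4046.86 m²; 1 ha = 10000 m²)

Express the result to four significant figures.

1.481×10⁴ yd² × 0.836127 → 12383 m²
3.447 ha × 10000 → 34470 m²
1.552 acre × 4046.86 → 6280.73 m²
Combined: 12383 + 34470 + 6280.73 = 53133.7 m²

5.313×10⁴ m²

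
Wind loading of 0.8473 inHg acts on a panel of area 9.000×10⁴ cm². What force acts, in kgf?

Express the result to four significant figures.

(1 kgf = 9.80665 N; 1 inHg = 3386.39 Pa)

0.8473 inHg × 3386.39 → 2869.29 Pa
9.000×10⁴ cm² × 0.0001 → 9 m²
F = P × A = 2869.29 Pa × 9 m² = 25823.6 N
25823.6 N ÷ (9.80665 N/kgf) = 2633.27 kgf

2633 kgf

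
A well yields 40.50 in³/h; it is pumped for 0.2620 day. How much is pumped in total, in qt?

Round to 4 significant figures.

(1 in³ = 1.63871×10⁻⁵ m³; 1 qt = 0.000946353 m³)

4.410 qt

40.50 in³/h → 1.84355×10⁻⁷ m³/s
0.2620 day → 22636.8 s
V = Q × t = 1.84355×10⁻⁷ × 22636.8 = 0.00417321 m³
In qt: 0.00417321 / 0.000946353 = 4.40978 qt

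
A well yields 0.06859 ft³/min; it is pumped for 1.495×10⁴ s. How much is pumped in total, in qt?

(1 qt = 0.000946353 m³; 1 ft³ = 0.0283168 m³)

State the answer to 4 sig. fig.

0.06859 ft³/min → 3.23708×10⁻⁵ m³/s
V = Q × t = 3.23708×10⁻⁵ × 14950 = 0.483943 m³
In qt: 0.483943 / 0.000946353 = 511.377 qt

511.4 qt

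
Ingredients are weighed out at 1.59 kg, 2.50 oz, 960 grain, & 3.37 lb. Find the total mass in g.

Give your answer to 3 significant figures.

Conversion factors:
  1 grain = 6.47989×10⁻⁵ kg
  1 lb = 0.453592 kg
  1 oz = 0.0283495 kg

3250 g

1.59 kg (already kg)
2.50 oz × 0.0283495 → 0.0708738 kg
960 grain × 6.47989×10⁻⁵ → 0.0622069 kg
3.37 lb × 0.453592 → 1.52861 kg
Combined: 1.59 + 0.0708738 + 0.0622069 + 1.52861 = 3.25169 kg
In g: 3.25169 / 0.001 = 3251.69 g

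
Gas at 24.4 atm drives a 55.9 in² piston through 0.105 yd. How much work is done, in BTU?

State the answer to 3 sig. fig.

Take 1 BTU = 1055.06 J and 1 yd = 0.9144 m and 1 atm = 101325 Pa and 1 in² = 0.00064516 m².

8.11 BTU

24.4 atm → 2.47233×10⁶ Pa
55.9 in² → 0.0360644 m²
F = P × A = 2.47233×10⁶ × 0.0360644 = 89163.1 N
0.105 yd → 0.096012 m
W = F × d = 89163.1 × 0.096012 = 8560.73 J
In BTU: 8560.73 / 1055.06 = 8.11397 BTU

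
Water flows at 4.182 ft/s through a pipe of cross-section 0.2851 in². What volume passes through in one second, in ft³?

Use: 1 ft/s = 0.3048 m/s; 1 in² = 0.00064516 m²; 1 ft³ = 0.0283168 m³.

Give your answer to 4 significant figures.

0.008280 ft³

4.182 ft/s × 0.3048 → 1.27467 m/s
0.2851 in² × 0.00064516 → 1.83935×10⁻⁴ m²
V = v × A × t = 1.27467 m/s × 1.83935×10⁻⁴ m² × 1 s = 2.34456×10⁻⁴ m³
2.34456×10⁻⁴ m³ ÷ (0.0283168 m³/ft³) = 0.00827975 ft³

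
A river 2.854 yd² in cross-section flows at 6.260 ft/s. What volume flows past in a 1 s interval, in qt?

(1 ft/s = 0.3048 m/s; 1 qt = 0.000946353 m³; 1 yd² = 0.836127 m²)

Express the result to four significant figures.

4811 qt

6.260 ft/s × 0.3048 = 1.90805 m/s
2.854 yd² × 0.836127 = 2.38631 m²
V = v × A × t = 1.90805 m/s × 2.38631 m² × 1 s = 4.5532 m³
4.5532 m³ ÷ (0.000946353 m³/qt) = 4811.31 qt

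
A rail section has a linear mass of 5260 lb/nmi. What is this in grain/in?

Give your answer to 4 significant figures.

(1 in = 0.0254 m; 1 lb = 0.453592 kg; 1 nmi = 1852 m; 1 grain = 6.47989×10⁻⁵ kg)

505.0 grain/in

5260 lb/nmi × 0.453592 kg/lb ÷ 1852 m/nmi = 1.28828 kg/m
1.28828 kg/m ÷ 6.47989×10⁻⁵ kg/grain × 0.0254 m/in = 504.983 grain/in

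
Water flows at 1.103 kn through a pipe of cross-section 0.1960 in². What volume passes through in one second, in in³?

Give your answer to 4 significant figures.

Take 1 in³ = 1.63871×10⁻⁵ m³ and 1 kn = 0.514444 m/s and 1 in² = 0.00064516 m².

1.103 kn × 0.514444 → 0.567432 m/s
0.1960 in² × 0.00064516 → 1.26451×10⁻⁴ m²
V = v × A × t = 0.567432 m/s × 1.26451×10⁻⁴ m² × 1 s = 7.17523×10⁻⁵ m³
7.17523×10⁻⁵ m³ ÷ (1.63871×10⁻⁵ m³/in³) = 4.37858 in³

4.379 in³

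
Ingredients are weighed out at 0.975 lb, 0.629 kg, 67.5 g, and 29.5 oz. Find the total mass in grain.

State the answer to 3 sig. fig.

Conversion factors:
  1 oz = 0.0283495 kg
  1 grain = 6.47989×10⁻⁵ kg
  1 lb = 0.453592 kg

3.05×10⁴ grain

0.975 lb × 0.453592 → 0.442252 kg
0.629 kg (already kg)
67.5 g × 0.001 → 0.0675 kg
29.5 oz × 0.0283495 → 0.83631 kg
Combined: 0.442252 + 0.629 + 0.0675 + 0.83631 = 1.97506 kg
In grain: 1.97506 / 6.47989×10⁻⁵ = 30479.8 grain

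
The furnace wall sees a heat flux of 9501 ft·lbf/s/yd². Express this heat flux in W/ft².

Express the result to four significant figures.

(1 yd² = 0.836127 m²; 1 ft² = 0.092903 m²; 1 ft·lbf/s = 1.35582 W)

9501 ft·lbf/s/yd² × 1.35582 W/ft·lbf/s ÷ 0.836127 m²/yd² = 15406.3 W/m²
15406.3 W/m² × 0.092903 m²/ft² = 1431.29 W/ft²

1431 W/ft²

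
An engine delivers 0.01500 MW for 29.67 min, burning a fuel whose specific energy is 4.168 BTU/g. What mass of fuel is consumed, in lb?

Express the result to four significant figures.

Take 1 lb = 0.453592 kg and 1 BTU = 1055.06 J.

13.39 lb

0.01500 MW → 15000 W
29.67 min → 1780.2 s
E = P × t = 15000 × 1780.2 = 2.6703×10⁷ J
4.168 BTU/g → 4.39749×10⁶ J/kg
m = E / e_s = 2.6703×10⁷ / 4.39749×10⁶ = 6.07233 kg
In lb: 6.07233 / 0.453592 = 13.3872 lb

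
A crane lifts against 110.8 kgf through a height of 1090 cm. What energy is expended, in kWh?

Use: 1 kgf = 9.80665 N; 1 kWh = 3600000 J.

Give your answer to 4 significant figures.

110.8 kgf × 9.80665 = 1086.58 N
1090 cm × 0.01 = 10.9 m
W = F × d = 1086.58 N × 10.9 m = 11843.7 J
11843.7 J ÷ (3600000 J/kWh) = 0.00328992 kWh

0.003290 kWh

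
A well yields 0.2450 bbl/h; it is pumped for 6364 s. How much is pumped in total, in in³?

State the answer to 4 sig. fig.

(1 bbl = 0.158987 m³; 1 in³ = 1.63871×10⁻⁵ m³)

4202 in³

0.2450 bbl/h → 1.08199×10⁻⁵ m³/s
V = Q × t = 1.08199×10⁻⁵ × 6364 = 0.0688578 m³
In in³: 0.0688578 / 1.63871×10⁻⁵ = 4201.95 in³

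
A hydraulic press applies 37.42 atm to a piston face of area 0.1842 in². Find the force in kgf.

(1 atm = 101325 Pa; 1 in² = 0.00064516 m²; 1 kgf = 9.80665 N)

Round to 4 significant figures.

45.95 kgf

37.42 atm × 101325 = 3.79158×10⁶ Pa
0.1842 in² × 0.00064516 = 1.18838×10⁻⁴ m²
F = P × A = 3.79158×10⁶ Pa × 1.18838×10⁻⁴ m² = 450.584 N
450.584 N ÷ (9.80665 N/kgf) = 45.9468 kgf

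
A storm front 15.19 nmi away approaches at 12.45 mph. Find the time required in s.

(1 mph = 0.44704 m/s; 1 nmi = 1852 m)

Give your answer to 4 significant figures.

5055 s

15.19 nmi × 1852 → 28131.9 m
12.45 mph × 0.44704 → 5.56565 m/s
t = d / v = 28131.9 m / 5.56565 m/s = 5054.56 s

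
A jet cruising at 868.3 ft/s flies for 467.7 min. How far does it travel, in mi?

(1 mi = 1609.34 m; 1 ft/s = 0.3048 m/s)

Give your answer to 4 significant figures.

4615 mi

868.3 ft/s × 0.3048 → 264.658 m/s
467.7 min × 60 → 28062 s
d = v × t = 264.658 m/s × 28062 s = 7.42683×10⁶ m
7.42683×10⁶ m ÷ (1609.34 m/mi) = 4614.83 mi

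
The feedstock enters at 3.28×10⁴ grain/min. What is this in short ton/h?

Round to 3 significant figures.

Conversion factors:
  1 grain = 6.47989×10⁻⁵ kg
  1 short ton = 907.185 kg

3.28×10⁴ grain/min × 6.47989×10⁻⁵ kg/grain ÷ 60 s/min = 0.0354234 kg/s
0.0354234 kg/s ÷ 907.185 kg/short ton × 3600 s/h = 0.140571 short ton/h

0.141 short ton/h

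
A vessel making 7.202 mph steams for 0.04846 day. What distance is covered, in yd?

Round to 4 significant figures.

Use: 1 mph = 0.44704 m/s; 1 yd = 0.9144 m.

7.202 mph × 0.44704 = 3.21958 m/s
0.04846 day × 86400 = 4186.94 s
d = v × t = 3.21958 m/s × 4186.94 s = 13480.2 m
13480.2 m ÷ (0.9144 m/yd) = 14742.1 yd

1.474×10⁴ yd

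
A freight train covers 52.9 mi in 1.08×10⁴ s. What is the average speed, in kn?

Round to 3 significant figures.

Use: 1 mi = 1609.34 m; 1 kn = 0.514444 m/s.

15.3 kn

52.9 mi × 1609.34 = 85134.1 m
v = d / t = 85134.1 m / 10800 s = 7.88279 m/s
7.88279 m/s ÷ (0.514444 m/s/kn) = 15.3229 kn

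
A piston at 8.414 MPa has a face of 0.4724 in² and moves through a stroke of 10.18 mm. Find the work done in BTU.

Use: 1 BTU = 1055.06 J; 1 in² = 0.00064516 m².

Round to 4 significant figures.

0.02474 BTU

8.414 MPa → 8.414×10⁶ Pa
0.4724 in² → 3.04774×10⁻⁴ m²
F = P × A = 8.414×10⁶ × 3.04774×10⁻⁴ = 2564.37 N
10.18 mm → 0.01018 m
W = F × d = 2564.37 × 0.01018 = 26.1053 J
In BTU: 26.1053 / 1055.06 = 0.024743 BTU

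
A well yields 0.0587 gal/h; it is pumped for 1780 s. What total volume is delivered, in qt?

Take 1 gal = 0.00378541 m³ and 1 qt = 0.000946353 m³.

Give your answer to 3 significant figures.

0.0587 gal/h → 6.17232×10⁻⁸ m³/s
V = Q × t = 6.17232×10⁻⁸ × 1780 = 1.09867×10⁻⁴ m³
In qt: 1.09867×10⁻⁴ / 0.000946353 = 0.116095 qt

0.116 qt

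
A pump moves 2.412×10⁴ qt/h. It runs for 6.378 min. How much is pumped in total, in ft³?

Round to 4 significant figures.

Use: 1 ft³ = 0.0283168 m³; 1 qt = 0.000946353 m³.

2.412×10⁴ qt/h → 0.00634057 m³/s
6.378 min → 382.68 s
V = Q × t = 0.00634057 × 382.68 = 2.42641 m³
In ft³: 2.42641 / 0.0283168 = 85.688 ft³

85.69 ft³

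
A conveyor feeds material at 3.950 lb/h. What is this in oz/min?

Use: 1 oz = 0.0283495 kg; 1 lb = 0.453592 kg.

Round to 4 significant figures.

3.950 lb/h × 0.453592 kg/lb ÷ 3600 s/h = 4.97691×10⁻⁴ kg/s
4.97691×10⁻⁴ kg/s ÷ 0.0283495 kg/oz × 60 s/min = 1.05333 oz/min

1.053 oz/min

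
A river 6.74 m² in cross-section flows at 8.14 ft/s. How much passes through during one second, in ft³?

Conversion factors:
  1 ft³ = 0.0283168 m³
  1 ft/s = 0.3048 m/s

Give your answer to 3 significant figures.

591 ft³

8.14 ft/s × 0.3048 → 2.48107 m/s
V = v × A × t = 2.48107 m/s × 6.74 m² × 1 s = 16.7224 m³
16.7224 m³ ÷ (0.0283168 m³/ft³) = 590.547 ft³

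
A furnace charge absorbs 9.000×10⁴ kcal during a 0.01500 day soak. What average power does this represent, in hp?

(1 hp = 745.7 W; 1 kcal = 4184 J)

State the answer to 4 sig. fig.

389.6 hp

9.000×10⁴ kcal × 4184 → 3.7656×10⁸ J
0.01500 day × 86400 → 1296 s
P = E / t = 3.7656×10⁸ J / 1296 s = 290556 W
290556 W ÷ (745.7 W/hp) = 389.642 hp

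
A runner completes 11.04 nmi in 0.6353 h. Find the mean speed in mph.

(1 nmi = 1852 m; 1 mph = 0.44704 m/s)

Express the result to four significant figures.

11.04 nmi × 1852 = 20446.1 m
0.6353 h × 3600 = 2287.08 s
v = d / t = 20446.1 m / 2287.08 s = 8.93983 m/s
8.93983 m/s ÷ (0.44704 m/s/mph) = 19.9978 mph

20.00 mph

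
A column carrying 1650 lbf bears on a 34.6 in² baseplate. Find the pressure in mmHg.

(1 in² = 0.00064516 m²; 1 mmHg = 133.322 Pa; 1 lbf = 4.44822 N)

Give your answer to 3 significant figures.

2470 mmHg

1650 lbf × 4.44822 = 7339.56 N
34.6 in² × 0.00064516 = 0.0223225 m²
P = F / A = 7339.56 N / 0.0223225 m² = 328797 Pa
328797 Pa ÷ (133.322 Pa/mmHg) = 2466.19 mmHg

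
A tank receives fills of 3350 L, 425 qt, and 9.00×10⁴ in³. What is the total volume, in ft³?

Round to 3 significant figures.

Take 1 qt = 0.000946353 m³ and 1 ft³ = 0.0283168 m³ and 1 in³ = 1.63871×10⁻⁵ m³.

185 ft³

3350 L × 0.001 = 3.35 m³
425 qt × 0.000946353 = 0.4022 m³
9.00×10⁴ in³ × 1.63871×10⁻⁵ = 1.47484 m³
Sum: 3.35 + 0.4022 + 1.47484 = 5.22704 m³
In ft³: 5.22704 / 0.0283168 = 184.591 ft³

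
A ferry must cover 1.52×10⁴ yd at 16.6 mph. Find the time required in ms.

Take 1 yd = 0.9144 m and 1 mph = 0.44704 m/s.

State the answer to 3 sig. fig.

1.52×10⁴ yd × 0.9144 = 13898.9 m
16.6 mph × 0.44704 = 7.42086 m/s
t = d / v = 13898.9 m / 7.42086 m/s = 1872.95 s
1872.95 s ÷ (0.001 s/ms) = 1.87295×10⁶ ms

1.87×10⁶ ms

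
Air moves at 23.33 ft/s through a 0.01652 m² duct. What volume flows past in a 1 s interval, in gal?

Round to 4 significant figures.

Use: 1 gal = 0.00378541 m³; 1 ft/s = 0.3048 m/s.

23.33 ft/s × 0.3048 = 7.11098 m/s
V = v × A × t = 7.11098 m/s × 0.01652 m² × 1 s = 0.117473 m³
0.117473 m³ ÷ (0.00378541 m³/gal) = 31.0331 gal

31.03 gal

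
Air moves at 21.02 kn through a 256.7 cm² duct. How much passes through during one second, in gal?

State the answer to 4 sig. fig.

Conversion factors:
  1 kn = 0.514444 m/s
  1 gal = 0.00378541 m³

21.02 kn × 0.514444 → 10.8136 m/s
256.7 cm² × 0.0001 → 0.02567 m²
V = v × A × t = 10.8136 m/s × 0.02567 m² × 1 s = 0.277585 m³
0.277585 m³ ÷ (0.00378541 m³/gal) = 73.3302 gal

73.33 gal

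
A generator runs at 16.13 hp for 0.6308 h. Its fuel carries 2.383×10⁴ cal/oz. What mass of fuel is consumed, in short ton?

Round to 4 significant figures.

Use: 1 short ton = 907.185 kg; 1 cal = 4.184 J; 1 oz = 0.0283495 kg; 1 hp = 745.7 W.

16.13 hp → 12028.1 W
0.6308 h → 2270.88 s
E = P × t = 12028.1 × 2270.88 = 2.73144×10⁷ J
2.383×10⁴ cal/oz → 3.51698×10⁶ J/kg
m = E / e_s = 2.73144×10⁷ / 3.51698×10⁶ = 7.76644 kg
In short ton: 7.76644 / 907.185 = 0.00856103 short ton

0.008561 short ton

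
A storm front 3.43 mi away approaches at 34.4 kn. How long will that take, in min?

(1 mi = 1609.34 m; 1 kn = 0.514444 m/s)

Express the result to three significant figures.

3.43 mi × 1609.34 → 5520.04 m
34.4 kn × 0.514444 → 17.6969 m/s
t = d / v = 5520.04 m / 17.6969 m/s = 311.921 s
311.921 s ÷ (60 s/min) = 5.19868 min

5.20 min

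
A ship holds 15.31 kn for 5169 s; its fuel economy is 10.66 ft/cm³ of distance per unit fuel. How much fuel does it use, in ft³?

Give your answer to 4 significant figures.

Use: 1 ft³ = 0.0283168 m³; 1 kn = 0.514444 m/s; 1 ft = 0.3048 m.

15.31 kn → 7.87614 m/s
d = v × t = 7.87614 × 5169 = 40711.8 m
10.66 ft/cm³ → 3.24917×10⁶ m/m³
V = d / (distance per unit fuel) = 40711.8 / 3.24917×10⁶ = 0.0125299 m³
In ft³: 0.0125299 / 0.0283168 = 0.44249 ft³

0.4425 ft³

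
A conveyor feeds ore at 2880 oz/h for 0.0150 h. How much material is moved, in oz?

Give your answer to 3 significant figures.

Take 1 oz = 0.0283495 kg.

43.2 oz

2880 oz/h → 0.0226796 kg/s
0.0150 h → 54 s
m = ṁ × t = 0.0226796 × 54 = 1.2247 kg
In oz: 1.2247 / 0.0283495 = 43.2001 oz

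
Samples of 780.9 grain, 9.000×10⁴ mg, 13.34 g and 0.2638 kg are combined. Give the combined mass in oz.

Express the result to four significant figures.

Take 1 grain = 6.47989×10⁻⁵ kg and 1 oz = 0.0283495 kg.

14.74 oz

780.9 grain × 6.47989×10⁻⁵ → 0.0506015 kg
9.000×10⁴ mg × 10⁻⁶ → 0.09 kg
13.34 g × 0.001 → 0.01334 kg
0.2638 kg (already kg)
Sum: 0.0506015 + 0.09 + 0.01334 + 0.2638 = 0.417742 kg
In oz: 0.417742 / 0.0283495 = 14.7354 oz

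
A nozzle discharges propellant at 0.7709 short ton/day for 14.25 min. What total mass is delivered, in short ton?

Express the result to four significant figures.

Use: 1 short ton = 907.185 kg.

0.007629 short ton

0.7709 short ton/day → 0.00809432 kg/s
14.25 min → 855 s
m = ṁ × t = 0.00809432 × 855 = 6.92064 kg
In short ton: 6.92064 / 907.185 = 0.0076287 short ton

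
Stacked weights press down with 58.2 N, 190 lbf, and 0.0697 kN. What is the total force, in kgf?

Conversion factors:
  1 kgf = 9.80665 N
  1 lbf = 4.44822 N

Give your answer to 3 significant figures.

58.2 N (already N)
190 lbf × 4.44822 → 845.162 N
0.0697 kN × 1000 → 69.7 N
Combined: 58.2 + 845.162 + 69.7 = 973.062 N
In kgf: 973.062 / 9.80665 = 99.2247 kgf

99.2 kgf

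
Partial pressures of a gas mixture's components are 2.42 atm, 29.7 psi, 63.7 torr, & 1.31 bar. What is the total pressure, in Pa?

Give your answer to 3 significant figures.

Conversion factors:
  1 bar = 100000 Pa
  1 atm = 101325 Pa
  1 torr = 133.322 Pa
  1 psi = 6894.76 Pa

2.42 atm × 101325 = 245206 Pa
29.7 psi × 6894.76 = 204774 Pa
63.7 torr × 133.322 = 8492.61 Pa
1.31 bar × 100000 = 131000 Pa
Total: 245206 + 204774 + 8492.61 + 131000 = 589473 Pa

5.89×10⁵ Pa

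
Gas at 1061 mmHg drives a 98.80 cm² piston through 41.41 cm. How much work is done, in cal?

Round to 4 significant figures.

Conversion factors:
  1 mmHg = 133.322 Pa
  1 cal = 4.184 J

1061 mmHg → 141455 Pa
98.80 cm² → 0.00988 m²
F = P × A = 141455 × 0.00988 = 1397.58 N
41.41 cm → 0.4141 m
W = F × d = 1397.58 × 0.4141 = 578.738 J
In cal: 578.738 / 4.184 = 138.322 cal

138.3 cal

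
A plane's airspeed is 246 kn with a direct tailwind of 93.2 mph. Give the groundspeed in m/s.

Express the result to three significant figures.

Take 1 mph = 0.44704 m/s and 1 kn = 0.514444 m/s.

246 kn × 0.514444 → 126.553 m/s
93.2 mph × 0.44704 → 41.6641 m/s
Total: 126.553 + 41.6641 = 168.217 m/s

168 m/s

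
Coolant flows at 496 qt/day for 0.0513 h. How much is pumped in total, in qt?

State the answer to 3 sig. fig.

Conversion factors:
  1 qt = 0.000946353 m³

496 qt/day → 5.43277×10⁻⁶ m³/s
0.0513 h → 184.68 s
V = Q × t = 5.43277×10⁻⁶ × 184.68 = 0.00100332 m³
In qt: 0.00100332 / 0.000946353 = 1.0602 qt

1.06 qt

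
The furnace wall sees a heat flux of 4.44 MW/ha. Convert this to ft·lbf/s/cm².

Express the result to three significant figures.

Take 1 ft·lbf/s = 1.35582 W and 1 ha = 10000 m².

0.0327 ft·lbf/s/cm²

4.44 MW/ha × 1000000 W/MW ÷ 10000 m²/ha = 444 W/m²
444 W/m² ÷ 1.35582 W/ft·lbf/s × 0.0001 m²/cm² = 0.0327477 ft·lbf/s/cm²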